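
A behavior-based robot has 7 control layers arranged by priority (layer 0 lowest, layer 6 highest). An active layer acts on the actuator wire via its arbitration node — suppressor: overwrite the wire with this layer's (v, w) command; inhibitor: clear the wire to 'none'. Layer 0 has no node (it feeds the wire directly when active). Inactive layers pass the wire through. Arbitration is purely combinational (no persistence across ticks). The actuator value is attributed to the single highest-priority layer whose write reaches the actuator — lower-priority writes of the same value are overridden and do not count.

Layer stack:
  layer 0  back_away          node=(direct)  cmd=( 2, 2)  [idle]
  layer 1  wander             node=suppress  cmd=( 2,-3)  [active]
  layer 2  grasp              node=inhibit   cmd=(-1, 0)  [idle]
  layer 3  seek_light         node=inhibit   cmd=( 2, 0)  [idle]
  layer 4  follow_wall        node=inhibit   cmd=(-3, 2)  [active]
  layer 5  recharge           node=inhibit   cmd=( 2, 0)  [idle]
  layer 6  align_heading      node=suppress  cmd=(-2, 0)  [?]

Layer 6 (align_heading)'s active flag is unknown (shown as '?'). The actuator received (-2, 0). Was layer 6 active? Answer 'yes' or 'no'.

yes

If layer 6 is active=yes:
  actuator would be (-2, 0)
If layer 6 is active=no:
  actuator would be none
Observed (-2, 0), so layer 6 was active.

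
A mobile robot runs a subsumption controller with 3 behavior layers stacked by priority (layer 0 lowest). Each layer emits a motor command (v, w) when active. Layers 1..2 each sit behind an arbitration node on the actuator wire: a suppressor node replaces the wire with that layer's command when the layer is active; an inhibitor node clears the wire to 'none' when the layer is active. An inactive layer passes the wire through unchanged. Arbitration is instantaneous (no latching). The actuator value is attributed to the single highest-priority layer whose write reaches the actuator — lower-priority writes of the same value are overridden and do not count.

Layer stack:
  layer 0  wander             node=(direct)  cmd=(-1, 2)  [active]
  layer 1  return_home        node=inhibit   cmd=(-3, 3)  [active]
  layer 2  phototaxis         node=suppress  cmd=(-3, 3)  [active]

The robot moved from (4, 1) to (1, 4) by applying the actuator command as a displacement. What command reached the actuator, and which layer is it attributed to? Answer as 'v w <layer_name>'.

-3 3 phototaxis

displacement = (1, 4) − (4, 1) = (-3, 3)
L0 wander: active, feeds wire = (-1, 2)
L1 return_home: active, inhibitor → wire = none
L2 phototaxis: active, suppressor → wire = (-3, 3)
actuator = (-3, 3) — from layer 2 (phototaxis)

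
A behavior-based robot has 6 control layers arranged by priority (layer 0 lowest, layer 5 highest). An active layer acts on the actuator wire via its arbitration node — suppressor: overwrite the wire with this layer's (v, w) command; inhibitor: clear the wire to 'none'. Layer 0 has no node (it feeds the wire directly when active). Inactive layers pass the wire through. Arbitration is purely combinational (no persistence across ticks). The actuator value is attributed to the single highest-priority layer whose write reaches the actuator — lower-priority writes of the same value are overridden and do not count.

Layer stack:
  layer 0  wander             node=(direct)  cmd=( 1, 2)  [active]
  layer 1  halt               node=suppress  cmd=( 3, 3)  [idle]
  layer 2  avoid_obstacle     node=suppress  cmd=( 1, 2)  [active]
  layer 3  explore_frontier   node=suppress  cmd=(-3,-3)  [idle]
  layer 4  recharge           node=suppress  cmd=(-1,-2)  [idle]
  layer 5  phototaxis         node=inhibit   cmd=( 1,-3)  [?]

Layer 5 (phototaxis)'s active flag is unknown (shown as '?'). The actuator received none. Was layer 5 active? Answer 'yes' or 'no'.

If layer 5 is active=yes:
  actuator would be none
If layer 5 is active=no:
  actuator would be (1, 2)
Observed none, so layer 5 was active.

yes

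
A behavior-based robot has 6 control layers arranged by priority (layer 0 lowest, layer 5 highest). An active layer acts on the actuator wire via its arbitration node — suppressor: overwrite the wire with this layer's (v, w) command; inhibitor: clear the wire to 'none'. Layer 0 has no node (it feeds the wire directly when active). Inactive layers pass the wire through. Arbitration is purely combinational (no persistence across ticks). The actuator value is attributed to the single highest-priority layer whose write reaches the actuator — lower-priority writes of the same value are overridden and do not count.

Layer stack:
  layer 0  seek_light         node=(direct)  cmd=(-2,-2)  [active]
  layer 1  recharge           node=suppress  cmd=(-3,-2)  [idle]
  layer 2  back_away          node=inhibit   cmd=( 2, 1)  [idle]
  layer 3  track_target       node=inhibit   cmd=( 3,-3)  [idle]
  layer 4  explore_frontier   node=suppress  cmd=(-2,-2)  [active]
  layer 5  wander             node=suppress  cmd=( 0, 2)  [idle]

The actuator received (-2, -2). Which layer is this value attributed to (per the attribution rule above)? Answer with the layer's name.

explore_frontier

L0 seek_light: active, feeds wire = (-2, -2)
L1 recharge: idle → wire stays (-2, -2)
L2 back_away: idle → wire stays (-2, -2)
L3 track_target: idle → wire stays (-2, -2)
L4 explore_frontier: active, suppressor → wire = (-2, -2)
L5 wander: idle → wire stays (-2, -2)
actuator = (-2, -2)
last writer: layer 4 = explore_frontier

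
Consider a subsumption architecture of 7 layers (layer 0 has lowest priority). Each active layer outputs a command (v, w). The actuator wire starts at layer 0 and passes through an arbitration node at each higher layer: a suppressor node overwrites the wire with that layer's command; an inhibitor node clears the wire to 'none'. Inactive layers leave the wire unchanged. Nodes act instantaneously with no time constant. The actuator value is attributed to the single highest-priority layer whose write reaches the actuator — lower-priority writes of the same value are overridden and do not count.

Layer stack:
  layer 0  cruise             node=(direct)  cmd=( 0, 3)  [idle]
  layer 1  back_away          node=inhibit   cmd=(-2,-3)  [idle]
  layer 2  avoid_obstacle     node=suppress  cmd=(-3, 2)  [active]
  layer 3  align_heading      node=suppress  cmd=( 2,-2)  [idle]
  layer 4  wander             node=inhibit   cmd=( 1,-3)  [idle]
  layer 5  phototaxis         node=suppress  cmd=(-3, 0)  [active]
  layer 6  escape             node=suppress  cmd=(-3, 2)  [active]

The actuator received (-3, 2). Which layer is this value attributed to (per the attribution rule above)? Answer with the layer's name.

escape

[0] cruise off; wire := none
[1] back_away off; pass none
[2] avoid_obstacle on (suppress); wire := (-3, 2)
[3] align_heading off; pass (-3, 2)
[4] wander off; pass (-3, 2)
[5] phototaxis on (suppress); wire := (-3, 0)
[6] escape on (suppress); wire := (-3, 2)
output (-3, 2)
last writer: layer 6 = escape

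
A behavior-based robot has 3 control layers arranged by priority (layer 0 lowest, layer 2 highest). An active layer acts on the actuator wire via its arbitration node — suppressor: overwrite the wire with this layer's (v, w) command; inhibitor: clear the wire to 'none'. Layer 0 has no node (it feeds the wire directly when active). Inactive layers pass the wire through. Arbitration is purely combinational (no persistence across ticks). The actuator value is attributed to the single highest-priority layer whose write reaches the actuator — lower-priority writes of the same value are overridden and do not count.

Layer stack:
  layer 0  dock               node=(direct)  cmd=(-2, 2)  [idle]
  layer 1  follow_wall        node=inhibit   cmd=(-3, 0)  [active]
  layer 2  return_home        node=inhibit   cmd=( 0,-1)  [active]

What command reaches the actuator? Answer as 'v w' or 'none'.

layer 0 (dock) idle — none
layer 1 (follow_wall) active — inhibits: none
layer 2 (return_home) active — inhibits: none
→ actuator none

none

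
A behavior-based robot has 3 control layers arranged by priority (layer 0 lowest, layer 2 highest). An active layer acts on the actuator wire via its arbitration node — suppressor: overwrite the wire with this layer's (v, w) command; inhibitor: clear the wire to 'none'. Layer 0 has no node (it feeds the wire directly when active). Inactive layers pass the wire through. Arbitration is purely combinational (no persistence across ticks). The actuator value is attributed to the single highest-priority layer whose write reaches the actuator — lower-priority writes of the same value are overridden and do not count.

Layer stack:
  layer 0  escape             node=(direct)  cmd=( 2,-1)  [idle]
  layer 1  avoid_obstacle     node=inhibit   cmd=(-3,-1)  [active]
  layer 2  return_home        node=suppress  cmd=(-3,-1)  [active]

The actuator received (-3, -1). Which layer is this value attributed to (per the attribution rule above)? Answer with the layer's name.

return_home

[0] escape off; wire := none
[1] avoid_obstacle on (inhibit); wire := none
[2] return_home on (suppress); wire := (-3, -1)
output (-3, -1)
last writer: layer 2 = return_home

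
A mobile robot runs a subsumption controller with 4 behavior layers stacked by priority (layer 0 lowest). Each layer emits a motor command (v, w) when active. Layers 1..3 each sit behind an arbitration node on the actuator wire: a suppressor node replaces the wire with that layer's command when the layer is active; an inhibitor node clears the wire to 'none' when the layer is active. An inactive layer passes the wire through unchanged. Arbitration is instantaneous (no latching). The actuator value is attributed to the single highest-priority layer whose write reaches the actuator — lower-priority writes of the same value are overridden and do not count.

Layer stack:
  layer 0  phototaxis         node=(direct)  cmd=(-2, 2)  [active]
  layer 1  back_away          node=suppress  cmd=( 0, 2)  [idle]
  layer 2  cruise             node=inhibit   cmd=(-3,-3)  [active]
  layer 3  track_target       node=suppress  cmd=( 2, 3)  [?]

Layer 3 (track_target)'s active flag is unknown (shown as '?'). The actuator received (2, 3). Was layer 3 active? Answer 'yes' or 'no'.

If layer 3 is active=yes:
  actuator would be (2, 3)
If layer 3 is active=no:
  actuator would be none
Observed (2, 3), so layer 3 was active.

yes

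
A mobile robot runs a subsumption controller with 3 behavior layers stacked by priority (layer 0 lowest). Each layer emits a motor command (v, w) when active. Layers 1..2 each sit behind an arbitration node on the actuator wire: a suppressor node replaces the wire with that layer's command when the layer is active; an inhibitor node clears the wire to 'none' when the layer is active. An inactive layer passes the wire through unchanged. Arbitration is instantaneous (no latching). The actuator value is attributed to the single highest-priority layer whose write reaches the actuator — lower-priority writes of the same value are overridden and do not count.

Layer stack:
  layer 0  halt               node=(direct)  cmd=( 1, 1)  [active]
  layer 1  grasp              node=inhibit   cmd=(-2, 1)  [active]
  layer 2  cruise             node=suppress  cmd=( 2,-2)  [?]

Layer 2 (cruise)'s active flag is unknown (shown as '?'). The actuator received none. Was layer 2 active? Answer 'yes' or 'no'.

If layer 2 is active=yes:
  actuator would be (2, -2)
If layer 2 is active=no:
  actuator would be none
Observed none, so layer 2 was idle.

no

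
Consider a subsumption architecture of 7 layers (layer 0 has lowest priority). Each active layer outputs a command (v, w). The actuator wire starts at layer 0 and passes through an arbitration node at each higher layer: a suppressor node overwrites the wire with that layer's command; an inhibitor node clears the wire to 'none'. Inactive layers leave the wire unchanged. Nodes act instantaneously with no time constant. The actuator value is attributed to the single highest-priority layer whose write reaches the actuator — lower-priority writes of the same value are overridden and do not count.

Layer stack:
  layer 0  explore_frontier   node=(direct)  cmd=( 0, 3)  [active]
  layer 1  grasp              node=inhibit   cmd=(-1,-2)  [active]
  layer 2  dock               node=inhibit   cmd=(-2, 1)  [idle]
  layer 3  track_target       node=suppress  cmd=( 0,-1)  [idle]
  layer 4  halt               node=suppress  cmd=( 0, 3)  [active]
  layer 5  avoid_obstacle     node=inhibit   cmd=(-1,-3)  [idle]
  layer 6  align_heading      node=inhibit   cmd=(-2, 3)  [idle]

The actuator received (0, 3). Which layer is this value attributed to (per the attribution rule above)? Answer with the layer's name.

[0] explore_frontier on; wire := (0, 3)
[1] grasp on (inhibit); wire := none
[2] dock off; pass none
[3] track_target off; pass none
[4] halt on (suppress); wire := (0, 3)
[5] avoid_obstacle off; pass (0, 3)
[6] align_heading off; pass (0, 3)
output (0, 3)
last writer: layer 4 = halt

halt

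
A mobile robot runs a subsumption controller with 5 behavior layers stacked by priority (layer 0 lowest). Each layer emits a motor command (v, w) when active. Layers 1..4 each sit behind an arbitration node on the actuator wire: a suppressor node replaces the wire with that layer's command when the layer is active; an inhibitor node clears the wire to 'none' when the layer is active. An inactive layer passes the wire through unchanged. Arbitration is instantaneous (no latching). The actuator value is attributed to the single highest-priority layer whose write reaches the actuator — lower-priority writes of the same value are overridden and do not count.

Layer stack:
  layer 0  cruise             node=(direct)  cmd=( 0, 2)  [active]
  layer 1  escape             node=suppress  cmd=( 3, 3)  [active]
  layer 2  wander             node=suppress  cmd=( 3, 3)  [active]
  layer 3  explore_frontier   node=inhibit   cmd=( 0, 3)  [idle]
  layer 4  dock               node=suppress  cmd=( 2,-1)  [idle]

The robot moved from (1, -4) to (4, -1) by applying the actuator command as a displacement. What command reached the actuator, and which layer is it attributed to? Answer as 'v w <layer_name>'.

3 3 wander

displacement = (4, -1) − (1, -4) = (3, 3)
L0 cruise: active, feeds wire = (0, 2)
L1 escape: active, suppressor → wire = (3, 3)
L2 wander: active, suppressor → wire = (3, 3)
L3 explore_frontier: idle → wire stays (3, 3)
L4 dock: idle → wire stays (3, 3)
actuator = (3, 3) — from layer 2 (wander)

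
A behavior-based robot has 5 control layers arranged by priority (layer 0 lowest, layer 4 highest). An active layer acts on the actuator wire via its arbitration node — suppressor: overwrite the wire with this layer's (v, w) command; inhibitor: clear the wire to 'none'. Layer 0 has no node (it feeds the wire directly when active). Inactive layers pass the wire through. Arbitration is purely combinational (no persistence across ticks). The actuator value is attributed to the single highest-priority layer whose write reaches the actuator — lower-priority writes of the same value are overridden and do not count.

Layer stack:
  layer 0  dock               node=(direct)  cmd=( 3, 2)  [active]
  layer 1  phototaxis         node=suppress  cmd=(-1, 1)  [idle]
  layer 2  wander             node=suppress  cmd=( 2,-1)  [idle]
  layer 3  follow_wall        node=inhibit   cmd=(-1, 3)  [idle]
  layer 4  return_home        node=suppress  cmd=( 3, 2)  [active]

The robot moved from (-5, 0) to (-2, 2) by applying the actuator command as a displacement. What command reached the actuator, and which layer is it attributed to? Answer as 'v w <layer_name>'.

displacement = (-2, 2) − (-5, 0) = (3, 2)
layer 0 (dock) active — direct: (3, 2)
layer 1 (phototaxis) idle — unchanged: (3, 2)
layer 2 (wander) idle — unchanged: (3, 2)
layer 3 (follow_wall) idle — unchanged: (3, 2)
layer 4 (return_home) active — suppresses: (3, 2)
→ actuator (3, 2) — from layer 4 (return_home)

3 2 return_home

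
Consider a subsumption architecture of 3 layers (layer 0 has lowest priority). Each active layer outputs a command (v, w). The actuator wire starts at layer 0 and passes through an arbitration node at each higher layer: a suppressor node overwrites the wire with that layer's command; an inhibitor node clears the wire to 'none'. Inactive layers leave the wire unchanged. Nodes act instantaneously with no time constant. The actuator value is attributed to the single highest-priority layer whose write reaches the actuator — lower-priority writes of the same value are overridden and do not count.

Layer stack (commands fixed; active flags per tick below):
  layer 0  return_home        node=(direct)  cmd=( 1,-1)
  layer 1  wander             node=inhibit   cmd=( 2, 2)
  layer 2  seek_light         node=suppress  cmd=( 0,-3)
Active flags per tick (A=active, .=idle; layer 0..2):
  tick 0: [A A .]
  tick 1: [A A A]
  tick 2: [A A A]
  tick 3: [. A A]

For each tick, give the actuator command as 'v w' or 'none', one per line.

tick 0:
  L0 return_home: active, feeds wire = (1, -1)
  L1 wander: active, inhibitor → wire = none
  L2 seek_light: idle → wire stays none
  actuator = none
tick 1:
  L0 return_home: active, feeds wire = (1, -1)
  L1 wander: active, inhibitor → wire = none
  L2 seek_light: active, suppressor → wire = (0, -3)
  actuator = (0, -3)
tick 2:
  L0 return_home: active, feeds wire = (1, -1)
  L1 wander: active, inhibitor → wire = none
  L2 seek_light: active, suppressor → wire = (0, -3)
  actuator = (0, -3)
tick 3:
  L0 return_home: idle → wire = none
  L1 wander: active, inhibitor → wire = none
  L2 seek_light: active, suppressor → wire = (0, -3)
  actuator = (0, -3)

none
0 -3
0 -3
0 -3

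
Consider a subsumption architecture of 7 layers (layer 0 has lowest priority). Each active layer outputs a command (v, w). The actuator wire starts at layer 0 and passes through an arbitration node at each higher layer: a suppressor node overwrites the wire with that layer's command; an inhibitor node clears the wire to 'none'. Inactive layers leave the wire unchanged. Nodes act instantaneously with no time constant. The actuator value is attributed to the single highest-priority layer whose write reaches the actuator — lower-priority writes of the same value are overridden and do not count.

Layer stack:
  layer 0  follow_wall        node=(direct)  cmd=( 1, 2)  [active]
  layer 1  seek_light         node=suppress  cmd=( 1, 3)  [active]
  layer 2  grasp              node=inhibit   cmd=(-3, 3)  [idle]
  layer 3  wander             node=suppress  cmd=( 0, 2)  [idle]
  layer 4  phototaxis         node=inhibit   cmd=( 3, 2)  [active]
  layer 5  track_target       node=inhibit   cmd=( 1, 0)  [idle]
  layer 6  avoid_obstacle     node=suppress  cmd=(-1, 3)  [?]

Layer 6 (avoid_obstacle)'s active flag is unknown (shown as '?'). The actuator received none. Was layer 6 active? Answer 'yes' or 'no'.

no

If layer 6 is active=yes:
  actuator would be (-1, 3)
If layer 6 is active=no:
  actuator would be none
Observed none, so layer 6 was idle.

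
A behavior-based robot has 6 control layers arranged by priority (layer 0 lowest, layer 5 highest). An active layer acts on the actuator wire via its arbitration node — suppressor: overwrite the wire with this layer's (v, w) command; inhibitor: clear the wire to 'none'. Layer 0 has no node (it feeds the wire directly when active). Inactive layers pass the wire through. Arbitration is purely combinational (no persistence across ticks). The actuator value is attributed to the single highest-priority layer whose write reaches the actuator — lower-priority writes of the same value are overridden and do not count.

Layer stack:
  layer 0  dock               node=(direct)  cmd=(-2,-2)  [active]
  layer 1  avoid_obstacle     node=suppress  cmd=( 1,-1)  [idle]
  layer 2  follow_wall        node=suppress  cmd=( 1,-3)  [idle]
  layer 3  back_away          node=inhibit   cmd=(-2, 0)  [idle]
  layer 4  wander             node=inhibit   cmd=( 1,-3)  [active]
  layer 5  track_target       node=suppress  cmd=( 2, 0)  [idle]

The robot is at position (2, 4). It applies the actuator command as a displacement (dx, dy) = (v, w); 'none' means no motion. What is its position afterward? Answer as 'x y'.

2 4

L0 dock: active, feeds wire = (-2, -2)
L1 avoid_obstacle: idle → wire stays (-2, -2)
L2 follow_wall: idle → wire stays (-2, -2)
L3 back_away: idle → wire stays (-2, -2)
L4 wander: active, inhibitor → wire = none
L5 track_target: idle → wire stays none
actuator = none
position: (2, 4) + none = (2, 4)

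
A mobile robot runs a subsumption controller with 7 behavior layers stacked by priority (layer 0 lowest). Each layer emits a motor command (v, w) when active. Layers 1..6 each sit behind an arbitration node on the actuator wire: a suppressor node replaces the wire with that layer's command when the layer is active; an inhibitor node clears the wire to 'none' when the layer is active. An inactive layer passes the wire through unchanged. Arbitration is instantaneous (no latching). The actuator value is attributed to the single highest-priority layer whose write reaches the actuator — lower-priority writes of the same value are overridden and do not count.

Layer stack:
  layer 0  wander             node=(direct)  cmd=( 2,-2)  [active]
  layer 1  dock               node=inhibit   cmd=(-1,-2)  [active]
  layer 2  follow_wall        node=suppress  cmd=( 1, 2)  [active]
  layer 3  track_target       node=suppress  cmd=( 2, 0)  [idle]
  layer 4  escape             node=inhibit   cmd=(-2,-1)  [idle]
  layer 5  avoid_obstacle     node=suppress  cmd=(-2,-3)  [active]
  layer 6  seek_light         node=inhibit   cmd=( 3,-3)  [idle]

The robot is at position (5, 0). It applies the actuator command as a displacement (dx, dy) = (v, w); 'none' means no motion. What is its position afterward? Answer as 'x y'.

3 -3

L0 wander: active, feeds wire = (2, -2)
L1 dock: active, inhibitor → wire = none
L2 follow_wall: active, suppressor → wire = (1, 2)
L3 track_target: idle → wire stays (1, 2)
L4 escape: idle → wire stays (1, 2)
L5 avoid_obstacle: active, suppressor → wire = (-2, -3)
L6 seek_light: idle → wire stays (-2, -3)
actuator = (-2, -3)
position: (5, 0) + (-2, -3) = (3, -3)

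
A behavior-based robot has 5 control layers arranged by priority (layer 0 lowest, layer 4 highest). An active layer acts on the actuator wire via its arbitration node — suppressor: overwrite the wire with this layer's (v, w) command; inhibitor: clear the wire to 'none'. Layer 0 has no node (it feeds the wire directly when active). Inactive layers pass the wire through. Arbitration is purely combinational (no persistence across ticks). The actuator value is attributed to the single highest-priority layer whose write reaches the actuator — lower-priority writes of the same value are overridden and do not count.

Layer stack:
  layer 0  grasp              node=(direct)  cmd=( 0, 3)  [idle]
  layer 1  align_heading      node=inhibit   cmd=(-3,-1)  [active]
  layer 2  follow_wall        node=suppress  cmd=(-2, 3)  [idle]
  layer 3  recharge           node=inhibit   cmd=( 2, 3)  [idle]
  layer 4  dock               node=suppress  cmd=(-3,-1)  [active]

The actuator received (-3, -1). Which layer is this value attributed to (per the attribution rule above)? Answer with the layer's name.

dock

L0 grasp: idle → wire = none
L1 align_heading: active, inhibitor → wire = none
L2 follow_wall: idle → wire stays none
L3 recharge: idle → wire stays none
L4 dock: active, suppressor → wire = (-3, -1)
actuator = (-3, -1)
last writer: layer 4 = dock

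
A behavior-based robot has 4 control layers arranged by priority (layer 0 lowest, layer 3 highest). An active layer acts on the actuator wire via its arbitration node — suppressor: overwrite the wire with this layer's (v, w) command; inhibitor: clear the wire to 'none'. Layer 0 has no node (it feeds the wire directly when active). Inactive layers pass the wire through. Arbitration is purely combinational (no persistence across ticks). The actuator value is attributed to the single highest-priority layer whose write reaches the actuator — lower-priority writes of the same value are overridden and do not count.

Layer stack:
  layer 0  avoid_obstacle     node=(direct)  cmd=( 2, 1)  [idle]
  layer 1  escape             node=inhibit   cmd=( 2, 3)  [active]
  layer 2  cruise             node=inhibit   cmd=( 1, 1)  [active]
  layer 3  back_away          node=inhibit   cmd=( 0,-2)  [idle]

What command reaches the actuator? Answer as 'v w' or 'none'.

L0 avoid_obstacle: idle → wire = none
L1 escape: active, inhibitor → wire = none
L2 cruise: active, inhibitor → wire = none
L3 back_away: idle → wire stays none
actuator = none

none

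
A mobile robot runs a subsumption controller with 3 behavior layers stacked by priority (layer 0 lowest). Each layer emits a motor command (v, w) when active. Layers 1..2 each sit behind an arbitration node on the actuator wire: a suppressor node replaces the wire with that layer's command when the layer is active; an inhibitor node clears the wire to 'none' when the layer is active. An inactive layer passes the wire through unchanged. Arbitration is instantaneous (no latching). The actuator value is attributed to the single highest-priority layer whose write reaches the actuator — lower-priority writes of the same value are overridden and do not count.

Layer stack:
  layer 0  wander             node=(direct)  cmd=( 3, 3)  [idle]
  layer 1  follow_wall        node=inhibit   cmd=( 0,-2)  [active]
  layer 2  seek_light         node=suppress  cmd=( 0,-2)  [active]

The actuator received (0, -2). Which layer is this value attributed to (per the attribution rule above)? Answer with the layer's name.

seek_light

layer 0 (wander) idle — none
layer 1 (follow_wall) active — inhibits: none
layer 2 (seek_light) active — suppresses: (0, -2)
→ actuator (0, -2)
last writer: layer 2 = seek_light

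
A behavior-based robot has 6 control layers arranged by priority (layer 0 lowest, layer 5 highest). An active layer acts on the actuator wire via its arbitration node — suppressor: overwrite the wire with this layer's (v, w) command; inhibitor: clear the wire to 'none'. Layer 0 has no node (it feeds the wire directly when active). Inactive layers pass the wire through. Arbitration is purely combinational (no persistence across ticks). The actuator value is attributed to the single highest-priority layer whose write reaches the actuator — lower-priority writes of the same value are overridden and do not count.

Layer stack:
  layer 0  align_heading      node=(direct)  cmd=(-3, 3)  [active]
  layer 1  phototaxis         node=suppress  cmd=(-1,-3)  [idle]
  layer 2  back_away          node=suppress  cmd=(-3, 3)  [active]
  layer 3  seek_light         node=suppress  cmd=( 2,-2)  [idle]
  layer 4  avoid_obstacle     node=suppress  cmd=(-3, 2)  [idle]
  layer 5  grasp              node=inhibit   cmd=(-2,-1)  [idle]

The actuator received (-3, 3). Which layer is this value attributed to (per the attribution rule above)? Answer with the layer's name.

back_away

L0 align_heading: active, feeds wire = (-3, 3)
L1 phototaxis: idle → wire stays (-3, 3)
L2 back_away: active, suppressor → wire = (-3, 3)
L3 seek_light: idle → wire stays (-3, 3)
L4 avoid_obstacle: idle → wire stays (-3, 3)
L5 grasp: idle → wire stays (-3, 3)
actuator = (-3, 3)
last writer: layer 2 = back_away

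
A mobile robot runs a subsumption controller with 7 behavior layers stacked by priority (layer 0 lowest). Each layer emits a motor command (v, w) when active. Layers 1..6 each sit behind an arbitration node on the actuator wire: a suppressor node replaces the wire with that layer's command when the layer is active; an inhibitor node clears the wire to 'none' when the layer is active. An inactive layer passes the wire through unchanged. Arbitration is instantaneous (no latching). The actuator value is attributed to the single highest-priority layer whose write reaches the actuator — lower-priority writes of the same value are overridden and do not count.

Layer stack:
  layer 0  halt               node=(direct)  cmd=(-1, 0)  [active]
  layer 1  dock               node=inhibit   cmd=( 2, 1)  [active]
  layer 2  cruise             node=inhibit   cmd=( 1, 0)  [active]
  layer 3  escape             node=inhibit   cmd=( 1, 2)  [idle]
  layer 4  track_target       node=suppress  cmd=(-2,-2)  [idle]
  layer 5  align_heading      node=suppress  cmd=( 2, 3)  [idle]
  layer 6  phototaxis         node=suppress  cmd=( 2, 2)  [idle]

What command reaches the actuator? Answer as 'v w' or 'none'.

[0] halt on; wire := (-1, 0)
[1] dock on (inhibit); wire := none
[2] cruise on (inhibit); wire := none
[3] escape off; pass none
[4] track_target off; pass none
[5] align_heading off; pass none
[6] phototaxis off; pass none
output none

none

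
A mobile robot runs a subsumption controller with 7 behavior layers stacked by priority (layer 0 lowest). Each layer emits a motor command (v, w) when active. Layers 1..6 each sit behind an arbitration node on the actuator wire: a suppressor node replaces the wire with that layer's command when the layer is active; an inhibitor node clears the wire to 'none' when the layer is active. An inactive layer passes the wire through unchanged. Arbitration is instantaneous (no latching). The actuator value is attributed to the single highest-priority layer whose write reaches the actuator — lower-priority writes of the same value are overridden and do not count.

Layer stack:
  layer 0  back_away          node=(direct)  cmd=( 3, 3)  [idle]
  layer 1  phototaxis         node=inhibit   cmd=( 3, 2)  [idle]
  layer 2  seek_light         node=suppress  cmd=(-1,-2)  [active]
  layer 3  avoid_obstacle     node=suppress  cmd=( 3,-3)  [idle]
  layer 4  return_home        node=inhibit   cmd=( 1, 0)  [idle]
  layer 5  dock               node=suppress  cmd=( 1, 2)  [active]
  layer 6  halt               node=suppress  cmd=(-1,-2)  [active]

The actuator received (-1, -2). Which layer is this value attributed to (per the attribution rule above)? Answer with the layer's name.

halt

[0] back_away off; wire := none
[1] phototaxis off; pass none
[2] seek_light on (suppress); wire := (-1, -2)
[3] avoid_obstacle off; pass (-1, -2)
[4] return_home off; pass (-1, -2)
[5] dock on (suppress); wire := (1, 2)
[6] halt on (suppress); wire := (-1, -2)
output (-1, -2)
last writer: layer 6 = halt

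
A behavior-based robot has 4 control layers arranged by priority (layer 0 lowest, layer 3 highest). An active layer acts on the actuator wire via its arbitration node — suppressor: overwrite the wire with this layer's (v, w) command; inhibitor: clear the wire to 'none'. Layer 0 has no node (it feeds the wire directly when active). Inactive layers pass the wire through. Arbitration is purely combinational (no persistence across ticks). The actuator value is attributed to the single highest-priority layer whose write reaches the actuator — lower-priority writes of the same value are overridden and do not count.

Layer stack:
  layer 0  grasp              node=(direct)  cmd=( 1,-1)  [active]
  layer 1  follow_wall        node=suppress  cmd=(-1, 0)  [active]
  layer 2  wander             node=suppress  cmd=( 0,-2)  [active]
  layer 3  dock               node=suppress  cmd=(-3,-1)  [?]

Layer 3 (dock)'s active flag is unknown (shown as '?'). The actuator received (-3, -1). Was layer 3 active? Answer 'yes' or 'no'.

yes

If layer 3 is active=yes:
  actuator would be (-3, -1)
If layer 3 is active=no:
  actuator would be (0, -2)
Observed (-3, -1), so layer 3 was active.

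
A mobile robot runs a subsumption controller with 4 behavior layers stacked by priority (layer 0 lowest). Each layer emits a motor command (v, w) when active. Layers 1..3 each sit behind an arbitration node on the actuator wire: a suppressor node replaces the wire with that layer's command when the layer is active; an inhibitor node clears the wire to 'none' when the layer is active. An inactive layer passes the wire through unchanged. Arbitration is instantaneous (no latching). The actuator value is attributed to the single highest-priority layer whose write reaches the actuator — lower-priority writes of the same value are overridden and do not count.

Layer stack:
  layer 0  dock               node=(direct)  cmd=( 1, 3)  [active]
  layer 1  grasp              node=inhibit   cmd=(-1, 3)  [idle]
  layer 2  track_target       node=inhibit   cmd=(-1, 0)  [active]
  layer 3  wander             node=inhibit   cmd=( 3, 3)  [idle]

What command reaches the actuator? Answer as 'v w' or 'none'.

none

[0] dock on; wire := (1, 3)
[1] grasp off; pass (1, 3)
[2] track_target on (inhibit); wire := none
[3] wander off; pass none
output none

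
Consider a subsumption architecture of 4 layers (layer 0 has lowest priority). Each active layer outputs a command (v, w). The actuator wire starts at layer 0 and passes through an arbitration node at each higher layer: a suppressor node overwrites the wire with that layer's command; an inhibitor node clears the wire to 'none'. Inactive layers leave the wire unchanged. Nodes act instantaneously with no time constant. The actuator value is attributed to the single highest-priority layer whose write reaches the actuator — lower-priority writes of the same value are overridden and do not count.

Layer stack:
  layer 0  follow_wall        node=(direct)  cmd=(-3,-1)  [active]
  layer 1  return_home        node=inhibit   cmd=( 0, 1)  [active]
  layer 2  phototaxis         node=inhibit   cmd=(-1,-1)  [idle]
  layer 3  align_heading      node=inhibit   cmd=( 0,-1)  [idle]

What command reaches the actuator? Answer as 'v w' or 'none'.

none

L0 follow_wall: active, feeds wire = (-3, -1)
L1 return_home: active, inhibitor → wire = none
L2 phototaxis: idle → wire stays none
L3 align_heading: idle → wire stays none
actuator = none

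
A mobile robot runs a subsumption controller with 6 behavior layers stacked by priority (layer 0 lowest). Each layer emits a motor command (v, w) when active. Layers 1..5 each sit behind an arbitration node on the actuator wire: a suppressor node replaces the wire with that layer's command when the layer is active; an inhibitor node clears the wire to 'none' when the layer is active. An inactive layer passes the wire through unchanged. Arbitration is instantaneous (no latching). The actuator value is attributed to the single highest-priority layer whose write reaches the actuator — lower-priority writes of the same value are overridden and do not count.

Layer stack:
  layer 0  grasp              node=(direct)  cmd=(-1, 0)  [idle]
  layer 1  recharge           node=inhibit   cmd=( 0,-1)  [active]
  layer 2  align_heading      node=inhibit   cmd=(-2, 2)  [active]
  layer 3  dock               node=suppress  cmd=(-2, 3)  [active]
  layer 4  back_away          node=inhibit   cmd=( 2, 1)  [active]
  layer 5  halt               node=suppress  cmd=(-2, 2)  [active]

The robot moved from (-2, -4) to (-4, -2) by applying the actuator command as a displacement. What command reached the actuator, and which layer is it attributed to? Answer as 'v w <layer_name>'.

-2 2 halt

displacement = (-4, -2) − (-2, -4) = (-2, 2)
L0 grasp: idle → wire = none
L1 recharge: active, inhibitor → wire = none
L2 align_heading: active, inhibitor → wire = none
L3 dock: active, suppressor → wire = (-2, 3)
L4 back_away: active, inhibitor → wire = none
L5 halt: active, suppressor → wire = (-2, 2)
actuator = (-2, 2) — from layer 5 (halt)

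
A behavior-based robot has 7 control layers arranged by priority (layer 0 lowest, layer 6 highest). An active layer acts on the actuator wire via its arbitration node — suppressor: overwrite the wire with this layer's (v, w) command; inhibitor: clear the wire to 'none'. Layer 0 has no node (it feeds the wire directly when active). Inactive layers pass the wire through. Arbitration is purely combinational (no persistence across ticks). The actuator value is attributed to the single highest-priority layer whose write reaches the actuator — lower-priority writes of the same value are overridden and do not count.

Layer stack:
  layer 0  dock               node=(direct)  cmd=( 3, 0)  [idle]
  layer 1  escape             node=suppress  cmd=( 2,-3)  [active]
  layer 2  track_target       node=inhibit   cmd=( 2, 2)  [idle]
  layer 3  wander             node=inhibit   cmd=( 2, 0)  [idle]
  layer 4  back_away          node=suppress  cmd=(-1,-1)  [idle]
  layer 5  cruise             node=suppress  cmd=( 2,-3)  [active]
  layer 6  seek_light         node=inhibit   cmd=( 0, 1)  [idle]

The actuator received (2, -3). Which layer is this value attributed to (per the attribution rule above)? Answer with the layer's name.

layer 0 (dock) idle — none
layer 1 (escape) active — suppresses: (2, -3)
layer 2 (track_target) idle — unchanged: (2, -3)
layer 3 (wander) idle — unchanged: (2, -3)
layer 4 (back_away) idle — unchanged: (2, -3)
layer 5 (cruise) active — suppresses: (2, -3)
layer 6 (seek_light) idle — unchanged: (2, -3)
→ actuator (2, -3)
last writer: layer 5 = cruise

cruise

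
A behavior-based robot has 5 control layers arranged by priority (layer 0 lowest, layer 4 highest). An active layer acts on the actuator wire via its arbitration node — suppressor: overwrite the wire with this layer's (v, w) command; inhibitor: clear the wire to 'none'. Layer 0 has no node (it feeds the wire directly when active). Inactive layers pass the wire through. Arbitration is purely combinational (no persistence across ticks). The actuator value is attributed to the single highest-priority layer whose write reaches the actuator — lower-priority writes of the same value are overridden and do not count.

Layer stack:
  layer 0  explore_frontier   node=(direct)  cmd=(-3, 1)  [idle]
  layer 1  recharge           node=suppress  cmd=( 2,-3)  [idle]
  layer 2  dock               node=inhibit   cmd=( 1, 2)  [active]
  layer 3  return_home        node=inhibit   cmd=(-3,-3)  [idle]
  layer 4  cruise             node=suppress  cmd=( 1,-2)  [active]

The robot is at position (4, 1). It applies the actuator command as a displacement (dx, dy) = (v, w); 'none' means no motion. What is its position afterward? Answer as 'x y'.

L0 explore_frontier: idle → wire = none
L1 recharge: idle → wire stays none
L2 dock: active, inhibitor → wire = none
L3 return_home: idle → wire stays none
L4 cruise: active, suppressor → wire = (1, -2)
actuator = (1, -2)
position: (4, 1) + (1, -2) = (5, -1)

5 -1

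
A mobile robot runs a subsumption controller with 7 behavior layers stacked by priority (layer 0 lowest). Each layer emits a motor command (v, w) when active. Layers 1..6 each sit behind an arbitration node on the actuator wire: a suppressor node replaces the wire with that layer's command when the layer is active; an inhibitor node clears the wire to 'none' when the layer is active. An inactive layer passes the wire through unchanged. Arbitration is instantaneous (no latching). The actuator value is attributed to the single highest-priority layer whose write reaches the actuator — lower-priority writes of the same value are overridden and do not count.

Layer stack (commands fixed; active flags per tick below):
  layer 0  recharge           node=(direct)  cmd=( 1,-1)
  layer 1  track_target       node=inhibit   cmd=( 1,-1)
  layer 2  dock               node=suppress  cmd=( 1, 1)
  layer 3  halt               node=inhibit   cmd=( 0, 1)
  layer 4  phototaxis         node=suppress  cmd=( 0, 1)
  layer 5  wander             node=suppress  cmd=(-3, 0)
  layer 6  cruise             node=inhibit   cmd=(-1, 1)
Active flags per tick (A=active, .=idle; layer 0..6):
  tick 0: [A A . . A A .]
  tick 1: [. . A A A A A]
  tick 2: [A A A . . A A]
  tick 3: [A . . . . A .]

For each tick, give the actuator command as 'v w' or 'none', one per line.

tick 0:
  [0] recharge on; wire := (1, -1)
  [1] track_target on (inhibit); wire := none
  [2] dock off; pass none
  [3] halt off; pass none
  [4] phototaxis on (suppress); wire := (0, 1)
  [5] wander on (suppress); wire := (-3, 0)
  [6] cruise off; pass (-3, 0)
  output (-3, 0)
tick 1:
  [0] recharge off; wire := none
  [1] track_target off; pass none
  [2] dock on (suppress); wire := (1, 1)
  [3] halt on (inhibit); wire := none
  [4] phototaxis on (suppress); wire := (0, 1)
  [5] wander on (suppress); wire := (-3, 0)
  [6] cruise on (inhibit); wire := none
  output none
tick 2:
  [0] recharge on; wire := (1, -1)
  [1] track_target on (inhibit); wire := none
  [2] dock on (suppress); wire := (1, 1)
  [3] halt off; pass (1, 1)
  [4] phototaxis off; pass (1, 1)
  [5] wander on (suppress); wire := (-3, 0)
  [6] cruise on (inhibit); wire := none
  output none
tick 3:
  [0] recharge on; wire := (1, -1)
  [1] track_target off; pass (1, -1)
  [2] dock off; pass (1, -1)
  [3] halt off; pass (1, -1)
  [4] phototaxis off; pass (1, -1)
  [5] wander on (suppress); wire := (-3, 0)
  [6] cruise off; pass (-3, 0)
  output (-3, 0)

-3 0
none
none
-3 0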